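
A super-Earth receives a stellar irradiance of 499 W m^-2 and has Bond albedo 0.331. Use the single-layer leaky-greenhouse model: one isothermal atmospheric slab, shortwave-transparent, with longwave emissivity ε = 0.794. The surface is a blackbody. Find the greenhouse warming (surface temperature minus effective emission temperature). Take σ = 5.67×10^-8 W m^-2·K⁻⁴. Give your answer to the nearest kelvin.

26 K

At the top of the atmosphere, σT_e⁴ = S(1−α)/4 = 83.46 W m^-2, giving T_e = 195.9 K.
Surface balance with a leaky layer gives σT_s⁴ = σT_e⁴·2/(2−ε), so T_s = T_e·[2/(2−0.794)]^(1/4) = 222.3 K.
The atmosphere warms the surface by 26.40 K.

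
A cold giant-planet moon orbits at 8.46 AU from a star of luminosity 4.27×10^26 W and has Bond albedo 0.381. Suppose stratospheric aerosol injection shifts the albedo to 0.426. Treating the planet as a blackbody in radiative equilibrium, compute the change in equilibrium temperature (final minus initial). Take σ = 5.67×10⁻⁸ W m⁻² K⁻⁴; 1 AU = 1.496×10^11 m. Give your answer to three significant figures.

-1.63 K

Orbital distance: d = 8.46 AU = 1.266×10^12 m.
Flux at the orbit: S = L/(4πd²) = 4.27×10^26/(4π·(1.27×10^12)²) = 21.21 W m⁻².
Initial: T₁ = [S(1−0.381)/(4σ)]^(1/4) = 87.23 K.
After:  T₂ = [21.21·0.574/(4σ)]^(1/4) = 85.60 K.
ΔT = T₂ − T₁ = -1.631 K.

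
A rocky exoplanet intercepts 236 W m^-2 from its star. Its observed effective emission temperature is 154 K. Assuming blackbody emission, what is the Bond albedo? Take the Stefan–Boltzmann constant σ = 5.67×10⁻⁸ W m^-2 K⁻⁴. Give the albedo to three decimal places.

From σT⁴ = S(1−α)/4 we invert for α: 1−α = 4σT⁴/S.
4σT⁴ = 4·5.67×10⁻⁸·(154)⁴ = 127.6 W m^-2.
Hence α = 1 − 127.6/236.0 = 0.4595.

0.459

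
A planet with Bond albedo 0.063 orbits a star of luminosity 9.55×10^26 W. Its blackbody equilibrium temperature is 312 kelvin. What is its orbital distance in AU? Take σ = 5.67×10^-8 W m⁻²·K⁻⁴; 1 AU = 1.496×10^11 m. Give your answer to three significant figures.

1.22 AU

Energy balance gives S = 4σT⁴/(1−α) = 2294 W m⁻².
S = L/(4πd²) → d = √(L/4πS) = √(9.55×10^26/(4π·2294)) = 1.820×10^11 m = 1.217 AU.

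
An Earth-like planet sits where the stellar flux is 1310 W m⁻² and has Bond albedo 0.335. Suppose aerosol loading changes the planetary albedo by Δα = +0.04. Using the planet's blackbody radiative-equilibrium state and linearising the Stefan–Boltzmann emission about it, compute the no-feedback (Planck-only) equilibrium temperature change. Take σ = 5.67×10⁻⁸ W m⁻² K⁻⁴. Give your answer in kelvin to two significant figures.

The baseline emission temperature is T_e = 249.0 K.
The change in absorbed flux is Δ[S(1−α)/4] = −SΔα/4 = -13.10 W m⁻².
Planck response: λ_P = 4σT_e³ = 4·5.67×10⁻⁸·(249.0)³ = 3.499 W m⁻²/K.
So ΔT₀ = -13.10/3.499 = -3.74 K.

-3.7 K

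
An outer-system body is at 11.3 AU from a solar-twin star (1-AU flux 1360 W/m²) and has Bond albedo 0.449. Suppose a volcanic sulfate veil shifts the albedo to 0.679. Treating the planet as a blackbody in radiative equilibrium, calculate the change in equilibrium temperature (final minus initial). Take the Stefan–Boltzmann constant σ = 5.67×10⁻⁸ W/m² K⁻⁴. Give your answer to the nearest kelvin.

-9 K

Flux at the orbit: S = 1360/(11.3)² = 10.65 W/m².
Initial: T₁ = [S(1−0.449)/(4σ)]^(1/4) = 71.32 K.
Final:   T₂ = [S(1−0.679)/(4σ)]^(1/4) = 62.31 K.
ΔT = T₂ − T₁ = -9.011 K.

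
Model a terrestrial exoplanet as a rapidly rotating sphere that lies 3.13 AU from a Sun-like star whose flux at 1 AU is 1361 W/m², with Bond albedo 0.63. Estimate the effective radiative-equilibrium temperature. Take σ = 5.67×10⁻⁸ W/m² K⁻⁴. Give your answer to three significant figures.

By the inverse-square law, S = 1361/3.13² = 138.9 W/m².
The planet absorbs (1−α)S over its disc πR² and re-emits over 4πR², so the mean absorbed flux is (1−0.63)·138.9/4 = 12.85 W/m².
Set σT⁴ = 12.85 → T = (12.85/σ)^(1/4) = 122.7 K.

123 K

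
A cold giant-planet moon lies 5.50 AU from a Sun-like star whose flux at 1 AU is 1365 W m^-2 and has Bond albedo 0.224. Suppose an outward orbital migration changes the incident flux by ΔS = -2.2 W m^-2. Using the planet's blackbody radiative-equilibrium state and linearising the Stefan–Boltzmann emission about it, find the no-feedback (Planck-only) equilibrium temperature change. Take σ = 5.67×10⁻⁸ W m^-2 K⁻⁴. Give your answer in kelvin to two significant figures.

Irradiance scales as 1/d², so S = 1365 W m^-2 × (1/5.50)² = 45.12 W m^-2.
Unperturbed T_e = [45.12·(1−0.224)/(4σ)]^¼ = 111.5 K.
TOA radiative forcing: ΔF = (1−α)ΔS/4 = 0.776·(-2.2)/4 = -0.4268 W m^-2.
The Planck feedback parameter is 4σT_e³ = 0.3141 W m^-2/K.
ΔT₀ = ΔF/λ_P = -0.4268/0.3141 = -1.36 K.

-1.4 K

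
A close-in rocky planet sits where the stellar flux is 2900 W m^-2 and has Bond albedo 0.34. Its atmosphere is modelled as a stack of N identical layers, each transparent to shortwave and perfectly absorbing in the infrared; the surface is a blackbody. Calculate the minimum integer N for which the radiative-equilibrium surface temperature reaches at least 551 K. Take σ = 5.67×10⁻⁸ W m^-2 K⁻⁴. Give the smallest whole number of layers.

Top-of-atmosphere balance: σT_e⁴ = S(1−α)/4 = 478.5 W m^-2 → T_e = 303.1 K.
T_s = (N+1)^(1/4)·T_e ≥ 551 K requires N+1 ≥ (T_s/T_e)⁴ = (551/303.1)⁴ = 10.922.
The minimum whole number is N = 10.

10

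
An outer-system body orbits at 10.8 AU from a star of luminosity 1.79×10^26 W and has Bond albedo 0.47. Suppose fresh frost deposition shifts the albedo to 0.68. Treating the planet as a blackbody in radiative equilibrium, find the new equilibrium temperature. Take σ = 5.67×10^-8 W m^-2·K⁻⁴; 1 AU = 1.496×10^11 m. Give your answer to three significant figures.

Orbital distance: d = 10.8 AU = 1.616×10^12 m.
Spreading L over a sphere of radius d: S = 1.79×10^26/(4π·1.62×10^12²) = 5.457 W m^-2.
New equilibrium: T₂ = [(1−0.68)·5.457/(4σ)]^(1/4) = 52.68 K.

52.7 kelvin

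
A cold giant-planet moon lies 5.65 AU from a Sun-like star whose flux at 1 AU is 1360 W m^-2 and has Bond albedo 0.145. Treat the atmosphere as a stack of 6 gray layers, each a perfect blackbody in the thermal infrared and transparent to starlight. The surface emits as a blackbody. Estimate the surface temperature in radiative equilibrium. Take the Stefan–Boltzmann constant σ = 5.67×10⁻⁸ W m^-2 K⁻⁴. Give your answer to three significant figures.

183 K

Flux at the orbit: S = 1360/(5.65)² = 42.60 W m^-2.
The effective emission temperature is T_e = [S(1−α)/(4σ)]^¼ = 112.6 K.
For an N-layer opaque stack, T_s⁴ = (N+1)T_e⁴, hence T_s = (7)^(1/4)×112.6 K = 183.1 K.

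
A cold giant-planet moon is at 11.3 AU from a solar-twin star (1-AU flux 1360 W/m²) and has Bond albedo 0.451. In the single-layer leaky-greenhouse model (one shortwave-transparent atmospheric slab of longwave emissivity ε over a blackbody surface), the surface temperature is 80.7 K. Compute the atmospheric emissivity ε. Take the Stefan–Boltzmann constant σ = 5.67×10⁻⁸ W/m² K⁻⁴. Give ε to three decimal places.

0.784

Flux at the orbit: S = 1360/(11.3)² = 10.65 W/m².
TOA balance gives T_e = 71.26 K.
Since (2−ε)/2 = (T_e/T_s)⁴ = 0.6079, ε = 0.7842.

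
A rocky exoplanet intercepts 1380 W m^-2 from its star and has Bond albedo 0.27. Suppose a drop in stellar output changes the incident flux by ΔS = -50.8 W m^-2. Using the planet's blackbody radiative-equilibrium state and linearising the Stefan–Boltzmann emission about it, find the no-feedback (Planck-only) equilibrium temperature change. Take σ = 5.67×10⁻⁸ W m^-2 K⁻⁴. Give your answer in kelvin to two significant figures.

-2.4 K

Reference equilibrium: T_e = [S(1−α)/(4σ)]^(1/4) = 258.2 K.
ΔF = Δ[S(1−α)]/4 = (1−0.27)·-50.8/4 = -9.271 W m^-2.
The Planck feedback parameter is 4σT_e³ = 3.902 W m^-2/K.
Hence the no-feedback warming is ΔF/(4σT_e³) = -2.38 K.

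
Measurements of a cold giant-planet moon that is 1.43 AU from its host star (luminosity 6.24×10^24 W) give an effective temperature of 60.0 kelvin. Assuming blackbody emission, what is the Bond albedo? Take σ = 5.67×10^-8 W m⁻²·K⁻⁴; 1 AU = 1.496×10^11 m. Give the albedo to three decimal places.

0.729

Orbital distance: d = 1.43 AU = 2.139×10^11 m.
S = L/(4πd²) = 10.85 W m⁻².
Energy balance: S(1−α)/4 = σT⁴, so 1−α = 4σT⁴/S.
σT⁴ = 0.7348 W m⁻², so 4σT⁴ = 2.939 W m⁻².
Hence α = 1 − 2.939/10.85 = 0.7291.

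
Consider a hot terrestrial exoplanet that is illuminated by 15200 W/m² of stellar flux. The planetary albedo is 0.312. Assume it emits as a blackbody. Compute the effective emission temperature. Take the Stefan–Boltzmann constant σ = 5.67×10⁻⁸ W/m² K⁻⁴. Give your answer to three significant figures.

Averaging over the sphere, the absorbed flux is S(1−α)/4 = 2614 W/m².
Balancing against σT⁴: T = (2614/5.67×10⁻⁸)^(1/4) = 463.4 K.

463 K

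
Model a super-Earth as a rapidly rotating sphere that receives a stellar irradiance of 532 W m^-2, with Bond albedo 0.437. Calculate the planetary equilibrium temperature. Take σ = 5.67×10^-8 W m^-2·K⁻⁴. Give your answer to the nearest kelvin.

Absorbed flux (global mean): S(1−α)/4 = 532.0·0.563/4 = 74.88 W m^-2.
Balancing against σT⁴: T = (74.88/5.67×10⁻⁸)^(1/4) = 190.6 K.

191 kelvin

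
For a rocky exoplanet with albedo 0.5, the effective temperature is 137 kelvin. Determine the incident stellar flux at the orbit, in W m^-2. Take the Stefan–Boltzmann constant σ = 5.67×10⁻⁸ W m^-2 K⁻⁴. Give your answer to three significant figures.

160 W m^-2

Invert the energy balance for S: S = 4σT⁴/(1−α).
The emitted flux is σT⁴ = 19.97 W m^-2.
S = 4·19.97/0.5 = 159.8 W m^-2.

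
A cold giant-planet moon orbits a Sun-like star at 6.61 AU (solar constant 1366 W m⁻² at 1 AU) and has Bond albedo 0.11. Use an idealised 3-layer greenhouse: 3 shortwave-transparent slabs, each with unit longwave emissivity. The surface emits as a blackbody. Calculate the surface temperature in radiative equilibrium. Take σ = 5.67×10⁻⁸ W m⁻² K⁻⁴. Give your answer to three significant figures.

Irradiance scales as 1/d², so S = 1366 W m⁻² × (1/6.61)² = 31.26 W m⁻².
Top-of-atmosphere balance: σT_e⁴ = S(1−α)/4 = 6.956 W m⁻² → T_e = 105.2 K.
For an N-layer opaque stack, T_s⁴ = (N+1)T_e⁴, hence T_s = (4)^(1/4)×105.2 K = 148.8 K.

149 K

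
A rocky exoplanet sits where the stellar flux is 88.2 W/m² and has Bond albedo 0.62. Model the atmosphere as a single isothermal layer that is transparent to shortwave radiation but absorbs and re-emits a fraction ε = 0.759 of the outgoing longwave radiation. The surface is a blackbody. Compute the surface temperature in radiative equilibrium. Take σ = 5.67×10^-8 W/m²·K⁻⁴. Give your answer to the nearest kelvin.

The planet radiates to space at T_e = [S(1−α)/(4σ)]^(1/4) = 110.3 K.
Surface balance with a leaky layer gives σT_s⁴ = σT_e⁴·2/(2−ε), so T_s = T_e·[2/(2−0.759)]^(1/4) = 124.2 K.

124 kelvin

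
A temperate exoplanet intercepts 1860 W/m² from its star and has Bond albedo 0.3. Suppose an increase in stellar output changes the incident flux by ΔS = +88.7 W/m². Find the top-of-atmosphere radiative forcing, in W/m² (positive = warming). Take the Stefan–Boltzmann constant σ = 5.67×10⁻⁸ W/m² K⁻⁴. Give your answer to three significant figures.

TOA radiative forcing: ΔF = (1−α)ΔS/4 = 0.7·(+88.7)/4 = 15.52 W/m².

15.5 W/m²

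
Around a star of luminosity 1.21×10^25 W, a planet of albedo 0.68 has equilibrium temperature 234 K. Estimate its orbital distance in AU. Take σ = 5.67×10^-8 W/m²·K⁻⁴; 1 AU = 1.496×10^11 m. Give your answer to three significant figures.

0.142 AU

The flux needed for this T is 4σT⁴/(1−0.68) = 2125 W/m².
S = L/(4πd²) → d = √(L/4πS) = √(1.21×10^25/(4π·2125)) = 2.129×10^10 m = 0.1423 AU.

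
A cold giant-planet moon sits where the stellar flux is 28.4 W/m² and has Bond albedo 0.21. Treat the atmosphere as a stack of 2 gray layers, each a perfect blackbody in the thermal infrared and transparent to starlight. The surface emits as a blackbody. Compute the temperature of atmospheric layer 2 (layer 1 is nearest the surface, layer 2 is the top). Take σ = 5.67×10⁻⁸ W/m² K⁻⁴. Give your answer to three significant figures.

OLR = S(1−α)/4 = 5.609 W/m²; the top layer radiates at T_e = 99.73 K.
Each opaque layer satisfies 2T_j⁴ = T_{j−1}⁴ + T_{j+1}⁴, giving T_k⁴ = (N+1−k)T_e⁴.
With k = 2: T_2 = (2+1−2)^¼·99.73 K = 99.73 K.

99.7 K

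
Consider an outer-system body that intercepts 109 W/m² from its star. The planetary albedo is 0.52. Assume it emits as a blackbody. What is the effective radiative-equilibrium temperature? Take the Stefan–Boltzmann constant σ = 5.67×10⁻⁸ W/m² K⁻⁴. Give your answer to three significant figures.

Absorbed flux (global mean): S(1−α)/4 = 109.0·0.48/4 = 13.08 W/m².
Set σT⁴ = 13.08 → T = (13.08/σ)^(1/4) = 123.2 K.

123 kelvin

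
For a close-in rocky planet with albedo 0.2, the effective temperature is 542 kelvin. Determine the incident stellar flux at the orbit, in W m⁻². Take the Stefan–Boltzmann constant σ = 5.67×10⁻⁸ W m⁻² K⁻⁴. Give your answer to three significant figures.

From S(1−α)/4 = σT⁴: S = 4σT⁴/(1−α).
σT⁴ = 5.67×10⁻⁸·(542)⁴ = 4893 W m⁻².
S = 4·4893/0.8 = 24470 W m⁻².

24500 W m⁻²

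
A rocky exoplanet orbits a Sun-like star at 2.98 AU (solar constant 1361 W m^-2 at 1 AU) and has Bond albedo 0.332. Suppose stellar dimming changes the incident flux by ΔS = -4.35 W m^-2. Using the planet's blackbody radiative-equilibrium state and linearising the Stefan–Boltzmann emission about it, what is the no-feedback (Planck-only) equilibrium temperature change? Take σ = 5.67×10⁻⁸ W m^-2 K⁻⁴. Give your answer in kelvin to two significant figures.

By the inverse-square law, S = 1361/2.98² = 153.3 W m^-2.
Unperturbed T_e = [153.3·(1−0.332)/(4σ)]^¼ = 145.8 K.
TOA radiative forcing: ΔF = (1−α)ΔS/4 = 0.668·(-4.35)/4 = -0.7264 W m^-2.
The Planck feedback parameter is 4σT_e³ = 0.7024 W m^-2/K.
So ΔT₀ = -0.7264/0.7024 = -1.03 K.

-1.0 K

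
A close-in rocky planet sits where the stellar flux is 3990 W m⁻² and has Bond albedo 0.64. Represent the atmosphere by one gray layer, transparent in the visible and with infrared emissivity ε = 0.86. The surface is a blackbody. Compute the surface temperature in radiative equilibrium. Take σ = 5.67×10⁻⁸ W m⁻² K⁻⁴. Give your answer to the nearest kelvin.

At the top of the atmosphere, σT_e⁴ = S(1−α)/4 = 359.1 W m⁻², giving T_e = 282.1 K.
For a single slab of emissivity ε, T_s⁴ = 2T_e⁴/(2−ε); thus T_s = 282.1·(1.754)^(1/4) = 324.7 K.

325 K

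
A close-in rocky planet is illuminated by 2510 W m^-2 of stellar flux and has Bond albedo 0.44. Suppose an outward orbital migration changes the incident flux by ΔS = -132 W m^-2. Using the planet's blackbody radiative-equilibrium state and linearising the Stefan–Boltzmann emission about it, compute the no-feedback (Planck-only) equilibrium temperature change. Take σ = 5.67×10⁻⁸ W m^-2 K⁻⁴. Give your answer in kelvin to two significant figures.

-3.7 kelvin

Reference equilibrium: T_e = [S(1−α)/(4σ)]^(1/4) = 280.6 K.
TOA radiative forcing: ΔF = (1−α)ΔS/4 = 0.56·(-132)/4 = -18.48 W m^-2.
The Planck feedback parameter is 4σT_e³ = 5.010 W m^-2/K.
Hence the no-feedback warming is ΔF/(4σT_e³) = -3.69 K.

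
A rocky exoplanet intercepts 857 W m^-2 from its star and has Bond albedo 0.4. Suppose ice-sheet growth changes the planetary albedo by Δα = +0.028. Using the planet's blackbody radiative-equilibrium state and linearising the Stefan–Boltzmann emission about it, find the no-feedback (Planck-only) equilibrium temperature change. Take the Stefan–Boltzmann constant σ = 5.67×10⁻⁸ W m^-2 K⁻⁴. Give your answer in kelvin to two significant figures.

-2.5 K

Unperturbed T_e = [857.0·(1−0.4)/(4σ)]^¼ = 218.2 K.
The change in absorbed flux is Δ[S(1−α)/4] = −SΔα/4 = -5.999 W m^-2.
Planck response: λ_P = 4σT_e³ = 4·5.67×10⁻⁸·(218.2)³ = 2.356 W m^-2/K.
Hence the no-feedback warming is ΔF/(4σT_e³) = -2.55 K.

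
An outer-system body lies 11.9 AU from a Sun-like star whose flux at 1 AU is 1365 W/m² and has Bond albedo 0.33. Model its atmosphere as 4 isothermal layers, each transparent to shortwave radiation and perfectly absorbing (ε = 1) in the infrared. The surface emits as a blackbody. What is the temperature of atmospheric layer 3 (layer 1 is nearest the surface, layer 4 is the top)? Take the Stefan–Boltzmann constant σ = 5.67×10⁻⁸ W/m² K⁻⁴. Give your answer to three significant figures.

Irradiance scales as 1/d², so S = 1365 W/m² × (1/11.9)² = 9.639 W/m².
Top-of-atmosphere balance: σT_e⁴ = S(1−α)/4 = 1.615 W/m² → T_e = 73.05 K.
Each opaque layer satisfies 2T_j⁴ = T_{j−1}⁴ + T_{j+1}⁴, giving T_k⁴ = (N+1−k)T_e⁴.
T_3 = (2)^(1/4)·73.05 = 86.87 K.

86.9 kelvin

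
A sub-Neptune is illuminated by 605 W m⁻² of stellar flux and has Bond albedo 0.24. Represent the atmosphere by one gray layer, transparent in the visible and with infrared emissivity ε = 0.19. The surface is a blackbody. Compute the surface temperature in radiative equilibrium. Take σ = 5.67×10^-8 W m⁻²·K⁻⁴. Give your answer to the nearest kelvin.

At the top of the atmosphere, σT_e⁴ = S(1−α)/4 = 115.0 W m⁻², giving T_e = 212.2 K.
For a single slab of emissivity ε, T_s⁴ = 2T_e⁴/(2−ε); thus T_s = 212.2·(1.105)^(1/4) = 217.6 K.

218 K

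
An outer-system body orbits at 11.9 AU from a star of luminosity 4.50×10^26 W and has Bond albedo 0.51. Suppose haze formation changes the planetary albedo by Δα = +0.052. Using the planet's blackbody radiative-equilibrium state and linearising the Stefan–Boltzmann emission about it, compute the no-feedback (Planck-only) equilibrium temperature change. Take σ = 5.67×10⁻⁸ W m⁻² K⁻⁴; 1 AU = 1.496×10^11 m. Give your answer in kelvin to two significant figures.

-1.9 kelvin

Orbital distance: d = 11.9 AU = 1.780×10^12 m.
Spreading L over a sphere of radius d: S = 4.50×10^26/(4π·1.78×10^12²) = 11.30 W m⁻².
Unperturbed T_e = [11.30·(1−0.51)/(4σ)]^¼ = 70.29 K.
TOA radiative forcing: ΔF = −S·Δα/4 = −11.30·(+0.052)/4 = -0.1469 W m⁻².
Planck response: λ_P = 4σT_e³ = 4·5.67×10⁻⁸·(70.29)³ = 0.07877 W m⁻²/K.
Hence the no-feedback warming is ΔF/(4σT_e³) = -1.86 K.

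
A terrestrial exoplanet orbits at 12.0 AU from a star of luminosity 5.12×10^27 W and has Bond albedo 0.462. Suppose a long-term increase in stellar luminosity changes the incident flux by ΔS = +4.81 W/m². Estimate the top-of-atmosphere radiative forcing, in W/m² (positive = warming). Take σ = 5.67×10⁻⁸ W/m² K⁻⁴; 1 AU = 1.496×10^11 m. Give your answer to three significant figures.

0.647 W/m²

d = 12.0 × 1.496×10^11 m = 1.795×10^12 m.
Spreading L over a sphere of radius d: S = 5.12×10^27/(4π·1.80×10^12²) = 126.4 W/m².
TOA radiative forcing: ΔF = (1−α)ΔS/4 = 0.538·(+4.81)/4 = 0.6469 W/m².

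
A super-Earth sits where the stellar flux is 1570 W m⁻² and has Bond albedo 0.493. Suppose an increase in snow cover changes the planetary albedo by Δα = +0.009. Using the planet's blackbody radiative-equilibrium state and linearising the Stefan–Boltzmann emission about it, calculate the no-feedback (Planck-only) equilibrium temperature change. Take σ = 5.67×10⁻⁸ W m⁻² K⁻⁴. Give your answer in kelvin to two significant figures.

-1.1 kelvin

The baseline emission temperature is T_e = 243.4 K.
TOA radiative forcing: ΔF = −S·Δα/4 = −1570·(+0.009)/4 = -3.532 W m⁻².
Linearising σT⁴ gives d(σT⁴)/dT = 4σT_e³ = 3.270 W m⁻² per K.
So ΔT₀ = -3.532/3.270 = -1.08 K.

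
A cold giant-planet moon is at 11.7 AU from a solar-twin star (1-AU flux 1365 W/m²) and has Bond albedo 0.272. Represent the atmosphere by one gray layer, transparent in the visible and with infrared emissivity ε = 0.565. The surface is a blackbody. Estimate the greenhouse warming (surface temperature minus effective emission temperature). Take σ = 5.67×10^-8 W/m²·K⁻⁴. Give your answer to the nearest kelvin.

7 K

By the inverse-square law, S = 1365/11.7² = 9.972 W/m².
At the top of the atmosphere, σT_e⁴ = S(1−α)/4 = 1.815 W/m², giving T_e = 75.22 K.
Surface balance with a leaky layer gives σT_s⁴ = σT_e⁴·2/(2−ε), so T_s = T_e·[2/(2−0.565)]^(1/4) = 81.73 K.
Greenhouse warming: T_s − T_e = 6.509 K.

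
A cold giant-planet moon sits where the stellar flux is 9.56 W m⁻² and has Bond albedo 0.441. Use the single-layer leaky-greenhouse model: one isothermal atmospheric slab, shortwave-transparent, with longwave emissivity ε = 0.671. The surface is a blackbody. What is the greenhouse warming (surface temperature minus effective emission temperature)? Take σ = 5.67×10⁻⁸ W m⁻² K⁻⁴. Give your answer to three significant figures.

The planet radiates to space at T_e = [S(1−α)/(4σ)]^(1/4) = 69.67 K.
For a single slab of emissivity ε, T_s⁴ = 2T_e⁴/(2−ε); thus T_s = 69.67·(1.505)^(1/4) = 77.17 K.
T_s − T_e = 77.17 − 69.67 = 7.495 K.

7.50 K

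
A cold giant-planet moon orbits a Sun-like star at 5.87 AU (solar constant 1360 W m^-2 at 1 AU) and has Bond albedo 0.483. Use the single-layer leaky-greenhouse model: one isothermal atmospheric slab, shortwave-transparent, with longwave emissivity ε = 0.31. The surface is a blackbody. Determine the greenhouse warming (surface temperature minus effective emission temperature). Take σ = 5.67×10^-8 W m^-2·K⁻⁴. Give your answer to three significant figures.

Irradiance scales as 1/d², so S = 1360 W m^-2 × (1/5.87)² = 39.47 W m^-2.
Effective emission temperature (TOA balance): σT_e⁴ = S(1−α)/4 = 5.101 W m^-2 → T_e = 97.39 K.
The surface balance (absorbed SW + ε·downward IR = σT_s⁴) with T_a⁴ = T_s⁴/2 reduces to T_s = T_e·[2/(2−ε)]^¼ = 101.6 K.
T_s − T_e = 101.6 − 97.39 = 4.188 K.

4.19 kelvin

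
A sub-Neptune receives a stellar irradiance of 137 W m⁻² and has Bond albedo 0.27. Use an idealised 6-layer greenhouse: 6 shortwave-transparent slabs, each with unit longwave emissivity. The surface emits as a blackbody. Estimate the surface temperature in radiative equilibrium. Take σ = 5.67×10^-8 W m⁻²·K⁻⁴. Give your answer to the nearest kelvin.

236 K

OLR = S(1−α)/4 = 25.00 W m⁻²; the top layer radiates at T_e = 144.9 K.
Layer-by-layer balance gives σT_s⁴ = (N+1)σT_e⁴, so T_s = 7^¼·144.9 = 235.7 K.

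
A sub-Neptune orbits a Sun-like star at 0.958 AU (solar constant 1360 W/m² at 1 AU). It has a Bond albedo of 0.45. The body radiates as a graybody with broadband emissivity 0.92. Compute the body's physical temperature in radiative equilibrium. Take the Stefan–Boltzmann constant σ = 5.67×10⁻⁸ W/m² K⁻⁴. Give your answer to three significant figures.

Flux at the orbit: S = 1360/(0.958)² = 1482 W/m².
Absorbed flux (global mean): S(1−α)/4 = 1482·0.55/4 = 203.8 W/m².
Radiative balance εσT⁴ = 203.8 gives T = [203.8/(0.92·σ)]^(1/4) = 250.0 K.

250 kelvin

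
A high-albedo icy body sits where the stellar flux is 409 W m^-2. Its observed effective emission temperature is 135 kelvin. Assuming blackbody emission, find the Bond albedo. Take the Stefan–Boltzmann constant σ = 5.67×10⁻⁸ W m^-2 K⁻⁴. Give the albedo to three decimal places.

Energy balance: S(1−α)/4 = σT⁴, so 1−α = 4σT⁴/S.
4σT⁴ = 4·5.67×10⁻⁸·(135)⁴ = 75.33 W m^-2.
Hence α = 1 − 75.33/409.0 = 0.8158.

0.816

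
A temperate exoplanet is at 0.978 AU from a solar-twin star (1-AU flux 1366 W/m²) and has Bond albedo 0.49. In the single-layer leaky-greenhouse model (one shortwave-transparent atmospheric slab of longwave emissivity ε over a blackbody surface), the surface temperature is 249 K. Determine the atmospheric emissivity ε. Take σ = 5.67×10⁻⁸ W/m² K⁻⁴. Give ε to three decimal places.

0.329

Flux at the orbit: S = 1366/(0.978)² = 1428 W/m².
First, T_e = [1428·(1−0.49)/(4σ)]^(1/4) = 238.1 K.
T_s⁴ = T_e⁴·2/(2−ε) → ε = 2 − 2(T_e/T_s)⁴ = 2 − 2·(238.1/249)⁴ = 0.3292.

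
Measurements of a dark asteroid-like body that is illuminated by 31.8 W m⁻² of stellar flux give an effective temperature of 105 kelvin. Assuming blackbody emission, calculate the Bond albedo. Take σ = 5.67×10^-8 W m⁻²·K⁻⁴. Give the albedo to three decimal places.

0.133

From σT⁴ = S(1−α)/4 we invert for α: 1−α = 4σT⁴/S.
σT⁴ = 6.892 W m⁻², so 4σT⁴ = 27.57 W m⁻².
1−α = 27.57/31.80 = 0.8669, so α = 0.1331.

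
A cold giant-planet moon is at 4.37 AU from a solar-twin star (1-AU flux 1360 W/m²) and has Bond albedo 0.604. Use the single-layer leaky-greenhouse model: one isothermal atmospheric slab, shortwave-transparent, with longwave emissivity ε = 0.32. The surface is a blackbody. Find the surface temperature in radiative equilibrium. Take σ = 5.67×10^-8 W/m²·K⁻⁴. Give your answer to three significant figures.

110 K

Flux at the orbit: S = 1360/(4.37)² = 71.22 W/m².
The planet radiates to space at T_e = [S(1−α)/(4σ)]^(1/4) = 105.6 K.
For a single slab of emissivity ε, T_s⁴ = 2T_e⁴/(2−ε); thus T_s = 105.6·(1.19)^(1/4) = 110.3 K.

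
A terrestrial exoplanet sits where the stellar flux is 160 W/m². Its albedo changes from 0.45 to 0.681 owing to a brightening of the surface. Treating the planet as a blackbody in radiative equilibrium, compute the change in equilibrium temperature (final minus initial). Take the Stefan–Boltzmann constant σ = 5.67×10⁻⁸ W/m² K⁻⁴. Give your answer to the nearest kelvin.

With α = 0.45, T₁ = 140.3 K.
With α = 0.681, T₂ = 122.5 K.
Change: 122.5 − 140.3 = -17.87 K.

-18 K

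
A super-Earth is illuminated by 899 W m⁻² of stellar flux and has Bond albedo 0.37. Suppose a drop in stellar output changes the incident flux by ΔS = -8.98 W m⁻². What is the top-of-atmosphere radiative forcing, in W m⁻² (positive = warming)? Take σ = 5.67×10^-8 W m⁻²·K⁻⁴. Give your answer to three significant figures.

TOA radiative forcing: ΔF = (1−α)ΔS/4 = 0.63·(-8.98)/4 = -1.414 W m⁻².

-1.41 W m⁻²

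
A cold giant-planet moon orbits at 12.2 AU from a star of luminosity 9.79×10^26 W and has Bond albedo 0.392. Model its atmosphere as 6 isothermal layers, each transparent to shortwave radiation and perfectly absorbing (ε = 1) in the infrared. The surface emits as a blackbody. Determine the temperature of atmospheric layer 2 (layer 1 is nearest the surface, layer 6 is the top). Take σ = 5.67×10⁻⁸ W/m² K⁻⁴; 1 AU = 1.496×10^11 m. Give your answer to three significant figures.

133 kelvin

Orbital distance: d = 12.2 AU = 1.825×10^12 m.
S = L/(4πd²) = 23.39 W/m².
OLR = S(1−α)/4 = 3.555 W/m²; the top layer radiates at T_e = 88.98 K.
Each opaque layer satisfies 2T_j⁴ = T_{j−1}⁴ + T_{j+1}⁴, giving T_k⁴ = (N+1−k)T_e⁴.
T_2 = (5)^(1/4)·88.98 = 133.1 K.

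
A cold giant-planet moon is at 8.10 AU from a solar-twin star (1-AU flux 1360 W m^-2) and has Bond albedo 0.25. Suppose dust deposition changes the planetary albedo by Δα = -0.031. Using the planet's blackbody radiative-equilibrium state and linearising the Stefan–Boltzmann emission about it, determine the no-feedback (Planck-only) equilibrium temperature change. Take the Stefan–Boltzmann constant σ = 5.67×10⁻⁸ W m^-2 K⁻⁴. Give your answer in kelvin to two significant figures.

By the inverse-square law, S = 1360/8.10² = 20.73 W m^-2.
Unperturbed T_e = [20.73·(1−0.25)/(4σ)]^¼ = 90.99 K.
TOA radiative forcing: ΔF = −S·Δα/4 = −20.73·(-0.031)/4 = 0.1606 W m^-2.
Linearising σT⁴ gives d(σT⁴)/dT = 4σT_e³ = 0.1709 W m^-2 per K.
ΔT₀ = ΔF/λ_P = 0.1606/0.1709 = 0.940 K.

0.94 K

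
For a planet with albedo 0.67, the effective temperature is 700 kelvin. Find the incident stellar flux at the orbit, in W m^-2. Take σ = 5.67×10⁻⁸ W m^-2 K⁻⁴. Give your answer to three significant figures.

1.65×10^5 W m^-2

From S(1−α)/4 = σT⁴: S = 4σT⁴/(1−α).
σT⁴ = 5.67×10⁻⁸·(700)⁴ = 13610 W m^-2.
S = 4·13610/0.33 = 1.650×10^5 W m^-2.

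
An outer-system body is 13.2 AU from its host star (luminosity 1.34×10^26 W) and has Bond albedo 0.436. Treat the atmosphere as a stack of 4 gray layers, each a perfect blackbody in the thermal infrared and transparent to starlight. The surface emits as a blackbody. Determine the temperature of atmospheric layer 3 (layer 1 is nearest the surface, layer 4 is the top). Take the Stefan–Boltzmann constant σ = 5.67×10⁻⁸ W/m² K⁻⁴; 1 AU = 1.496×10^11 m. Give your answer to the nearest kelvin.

61 kelvin

d = 13.2 × 1.496×10^11 m = 1.975×10^12 m.
Spreading L over a sphere of radius d: S = 1.34×10^26/(4π·1.97×10^12²) = 2.735 W/m².
Top-of-atmosphere balance: σT_e⁴ = S(1−α)/4 = 0.3856 W/m² → T_e = 51.07 K.
In the N-layer model, layer k (counted from the surface) has T_k = (N+1−k)^(1/4)·T_e.
T_3 = (2)^(1/4)·51.07 = 60.73 K.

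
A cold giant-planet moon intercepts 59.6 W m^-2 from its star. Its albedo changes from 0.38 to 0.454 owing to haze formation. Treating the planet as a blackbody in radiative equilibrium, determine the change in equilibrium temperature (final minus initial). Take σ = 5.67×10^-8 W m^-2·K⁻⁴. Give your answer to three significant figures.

Initial: T₁ = [S(1−0.38)/(4σ)]^(1/4) = 113.0 K.
After:  T₂ = [59.60·0.546/(4σ)]^(1/4) = 109.4 K.
ΔT = T₂ − T₁ = -3.533 K.

-3.53 K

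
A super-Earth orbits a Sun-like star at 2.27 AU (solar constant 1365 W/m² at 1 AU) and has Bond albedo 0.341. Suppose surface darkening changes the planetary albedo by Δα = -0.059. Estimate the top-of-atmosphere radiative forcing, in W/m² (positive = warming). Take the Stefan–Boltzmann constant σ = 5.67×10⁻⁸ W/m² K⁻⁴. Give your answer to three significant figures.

Flux at the orbit: S = 1365/(2.27)² = 264.9 W/m².
ΔF = −(S/4)Δα = −(264.9/4)×(-0.059) = 3.907 W/m².

3.91 W/m²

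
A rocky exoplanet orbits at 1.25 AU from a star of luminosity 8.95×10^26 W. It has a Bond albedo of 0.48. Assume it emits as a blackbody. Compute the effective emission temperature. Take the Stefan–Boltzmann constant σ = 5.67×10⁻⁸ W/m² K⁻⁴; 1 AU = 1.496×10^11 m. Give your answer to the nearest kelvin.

Orbital distance: d = 1.25 AU = 1.870×10^11 m.
S = L/(4πd²) = 2037 W/m².
Absorbed flux (global mean): S(1−α)/4 = 2037·0.52/4 = 264.8 W/m².
Balancing against σT⁴: T = (264.8/5.67×10⁻⁸)^(1/4) = 261.4 K.

261 K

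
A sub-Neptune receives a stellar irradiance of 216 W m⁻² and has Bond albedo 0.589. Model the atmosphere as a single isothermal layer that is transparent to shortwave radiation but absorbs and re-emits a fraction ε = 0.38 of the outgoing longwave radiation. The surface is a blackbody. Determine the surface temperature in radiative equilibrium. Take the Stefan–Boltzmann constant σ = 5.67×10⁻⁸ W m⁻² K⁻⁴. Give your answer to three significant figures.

148 K

Effective emission temperature (TOA balance): σT_e⁴ = S(1−α)/4 = 22.19 W m⁻² → T_e = 140.7 K.
For a single slab of emissivity ε, T_s⁴ = 2T_e⁴/(2−ε); thus T_s = 140.7·(1.235)^(1/4) = 148.3 K.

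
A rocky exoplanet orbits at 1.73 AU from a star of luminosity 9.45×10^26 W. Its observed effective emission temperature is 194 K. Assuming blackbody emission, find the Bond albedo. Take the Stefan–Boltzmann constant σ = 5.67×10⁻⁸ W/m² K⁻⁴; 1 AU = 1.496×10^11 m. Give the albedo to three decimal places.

Orbital distance: d = 1.73 AU = 2.588×10^11 m.
Spreading L over a sphere of radius d: S = 9.45×10^26/(4π·2.59×10^11²) = 1123 W/m².
Energy balance: S(1−α)/4 = σT⁴, so 1−α = 4σT⁴/S.
4σT⁴ = 4·5.67×10⁻⁸·(194)⁴ = 321.3 W/m².
1−α = 321.3/1123 = 0.2861, so α = 0.7139.

0.714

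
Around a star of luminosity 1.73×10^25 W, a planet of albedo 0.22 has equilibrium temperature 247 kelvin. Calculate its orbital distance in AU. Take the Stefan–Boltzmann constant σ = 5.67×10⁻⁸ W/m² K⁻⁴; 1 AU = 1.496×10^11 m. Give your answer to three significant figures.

0.238 AU

Required flux: S = 4σT⁴/(1−α) = 1082 W/m².
Then d = [L/(4πS)]^(1/2) = 3.567×10^10 m, i.e. 0.2384 AU.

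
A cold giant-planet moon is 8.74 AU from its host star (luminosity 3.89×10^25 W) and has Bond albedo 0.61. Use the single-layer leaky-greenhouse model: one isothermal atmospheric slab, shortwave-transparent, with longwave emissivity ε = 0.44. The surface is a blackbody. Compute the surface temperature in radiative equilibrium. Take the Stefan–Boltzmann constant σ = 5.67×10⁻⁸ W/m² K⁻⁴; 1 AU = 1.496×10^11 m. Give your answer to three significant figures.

d = 8.74 × 1.496×10^11 m = 1.308×10^12 m.
Spreading L over a sphere of radius d: S = 3.89×10^25/(4π·1.31×10^12²) = 1.811 W/m².
Effective emission temperature (TOA balance): σT_e⁴ = S(1−α)/4 = 0.1765 W/m² → T_e = 42.01 K.
The surface balance (absorbed SW + ε·downward IR = σT_s⁴) with T_a⁴ = T_s⁴/2 reduces to T_s = T_e·[2/(2−ε)]^¼ = 44.70 K.

44.7 K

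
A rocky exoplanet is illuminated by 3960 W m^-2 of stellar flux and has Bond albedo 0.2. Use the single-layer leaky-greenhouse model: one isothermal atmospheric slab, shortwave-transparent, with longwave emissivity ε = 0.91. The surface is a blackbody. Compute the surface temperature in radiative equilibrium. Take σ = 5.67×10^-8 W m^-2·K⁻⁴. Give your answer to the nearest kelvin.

At the top of the atmosphere, σT_e⁴ = S(1−α)/4 = 792.0 W m^-2, giving T_e = 343.8 K.
The surface balance (absorbed SW + ε·downward IR = σT_s⁴) with T_a⁴ = T_s⁴/2 reduces to T_s = T_e·[2/(2−ε)]^¼ = 400.1 K.

400 kelvin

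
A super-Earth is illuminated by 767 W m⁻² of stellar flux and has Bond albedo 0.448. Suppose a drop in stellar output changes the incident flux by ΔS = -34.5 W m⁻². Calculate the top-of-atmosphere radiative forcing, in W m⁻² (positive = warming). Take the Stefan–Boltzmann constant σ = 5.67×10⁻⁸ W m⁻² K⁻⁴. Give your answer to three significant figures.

-4.76 W m⁻²

ΔF = Δ[S(1−α)]/4 = (1−0.448)·-34.5/4 = -4.761 W m⁻².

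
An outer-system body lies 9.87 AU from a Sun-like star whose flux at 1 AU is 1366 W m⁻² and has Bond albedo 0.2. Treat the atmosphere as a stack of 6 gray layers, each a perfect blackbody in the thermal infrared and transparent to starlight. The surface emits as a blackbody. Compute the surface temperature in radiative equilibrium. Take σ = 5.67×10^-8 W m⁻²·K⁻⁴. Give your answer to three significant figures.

136 kelvin

By the inverse-square law, S = 1366/9.87² = 14.02 W m⁻².
OLR = S(1−α)/4 = 2.804 W m⁻²; the top layer radiates at T_e = 83.86 K.
For an N-layer opaque stack, T_s⁴ = (N+1)T_e⁴, hence T_s = (7)^(1/4)×83.86 K = 136.4 K.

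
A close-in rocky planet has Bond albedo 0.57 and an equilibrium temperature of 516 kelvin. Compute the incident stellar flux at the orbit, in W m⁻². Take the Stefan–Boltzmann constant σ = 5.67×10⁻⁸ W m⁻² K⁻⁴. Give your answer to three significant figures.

37400 W m⁻²

From S(1−α)/4 = σT⁴: S = 4σT⁴/(1−α).
σT⁴ = 5.67×10⁻⁸·(516)⁴ = 4020 W m⁻².
So S = 4×4020/(1−0.57) = 37390 W m⁻².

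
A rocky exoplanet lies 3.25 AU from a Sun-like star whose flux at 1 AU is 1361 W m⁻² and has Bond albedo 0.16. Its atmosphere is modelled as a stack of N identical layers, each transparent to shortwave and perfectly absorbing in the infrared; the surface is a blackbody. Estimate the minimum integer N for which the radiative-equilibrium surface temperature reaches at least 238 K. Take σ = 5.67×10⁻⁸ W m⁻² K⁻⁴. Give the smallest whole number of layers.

6

Irradiance scales as 1/d², so S = 1361 W m⁻² × (1/3.25)² = 128.9 W m⁻².
OLR = S(1−α)/4 = 27.06 W m⁻²; the top layer radiates at T_e = 147.8 K.
T_s = (N+1)^(1/4)·T_e ≥ 238 K requires N+1 ≥ (T_s/T_e)⁴ = (238/147.8)⁴ = 6.723.
The minimum whole number is N = 6.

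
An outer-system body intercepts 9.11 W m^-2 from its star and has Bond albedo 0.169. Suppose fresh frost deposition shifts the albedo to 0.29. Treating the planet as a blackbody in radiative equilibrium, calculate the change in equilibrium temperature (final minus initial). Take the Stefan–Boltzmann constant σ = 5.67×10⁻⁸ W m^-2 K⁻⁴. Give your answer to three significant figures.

With α = 0.169, T₁ = 76.01 K.
With α = 0.29, T₂ = 73.08 K.
Change: 73.08 − 76.01 = -2.932 K.

-2.93 kelvin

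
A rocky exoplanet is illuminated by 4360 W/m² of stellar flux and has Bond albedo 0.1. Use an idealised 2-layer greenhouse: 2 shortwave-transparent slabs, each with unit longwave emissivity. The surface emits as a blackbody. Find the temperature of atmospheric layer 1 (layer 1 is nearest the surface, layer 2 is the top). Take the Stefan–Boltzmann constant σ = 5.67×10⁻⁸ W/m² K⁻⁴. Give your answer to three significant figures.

431 K

Top-of-atmosphere balance: σT_e⁴ = S(1−α)/4 = 981.0 W/m² → T_e = 362.7 K.
In the N-layer model, layer k (counted from the surface) has T_k = (N+1−k)^(1/4)·T_e.
T_1 = (2)^(1/4)·362.7 = 431.3 K.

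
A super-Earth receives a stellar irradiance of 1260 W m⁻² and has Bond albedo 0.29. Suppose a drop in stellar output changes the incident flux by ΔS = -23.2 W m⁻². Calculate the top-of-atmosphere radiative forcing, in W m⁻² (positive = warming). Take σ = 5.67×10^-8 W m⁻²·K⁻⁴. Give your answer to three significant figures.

-4.12 W m⁻²

Only a fraction (1−α) is absorbed and it's spread over 4πR², so ΔF = (1−α)ΔS/4 = -4.118 W m⁻².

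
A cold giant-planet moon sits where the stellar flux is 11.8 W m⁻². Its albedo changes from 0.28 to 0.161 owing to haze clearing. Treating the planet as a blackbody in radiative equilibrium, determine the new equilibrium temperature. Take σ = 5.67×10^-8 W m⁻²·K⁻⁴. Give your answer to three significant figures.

81.3 K

New equilibrium: T₂ = [(1−0.161)·11.80/(4σ)]^(1/4) = 81.28 K.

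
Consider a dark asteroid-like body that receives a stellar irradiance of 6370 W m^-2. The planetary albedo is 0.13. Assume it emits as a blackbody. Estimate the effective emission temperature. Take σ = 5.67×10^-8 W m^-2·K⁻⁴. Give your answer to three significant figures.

395 K

Averaging over the sphere, the absorbed flux is S(1−α)/4 = 1385 W m^-2.
Set σT⁴ = 1385 → T = (1385/σ)^(1/4) = 395.4 K.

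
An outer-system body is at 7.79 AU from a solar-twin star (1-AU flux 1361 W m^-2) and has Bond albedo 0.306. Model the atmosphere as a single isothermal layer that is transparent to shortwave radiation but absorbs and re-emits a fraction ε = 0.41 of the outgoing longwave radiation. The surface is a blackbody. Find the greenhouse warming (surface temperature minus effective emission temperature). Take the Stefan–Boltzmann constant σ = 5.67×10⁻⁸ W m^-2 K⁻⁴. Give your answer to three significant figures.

Irradiance scales as 1/d², so S = 1361 W m^-2 × (1/7.79)² = 22.43 W m^-2.
At the top of the atmosphere, σT_e⁴ = S(1−α)/4 = 3.891 W m^-2, giving T_e = 91.02 K.
The surface balance (absorbed SW + ε·downward IR = σT_s⁴) with T_a⁴ = T_s⁴/2 reduces to T_s = T_e·[2/(2−ε)]^¼ = 96.39 K.
T_s − T_e = 96.39 − 91.02 = 5.373 K.

5.37 kelvin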